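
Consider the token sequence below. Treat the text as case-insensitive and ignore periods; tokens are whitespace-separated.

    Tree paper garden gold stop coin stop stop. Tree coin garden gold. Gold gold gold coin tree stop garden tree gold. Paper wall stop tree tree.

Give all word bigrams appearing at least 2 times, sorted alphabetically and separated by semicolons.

Bigram counts meeting the condition (at least 2 times):
  garden gold: 2
  gold gold: 3
  stop tree: 2

garden gold; gold gold; stop tree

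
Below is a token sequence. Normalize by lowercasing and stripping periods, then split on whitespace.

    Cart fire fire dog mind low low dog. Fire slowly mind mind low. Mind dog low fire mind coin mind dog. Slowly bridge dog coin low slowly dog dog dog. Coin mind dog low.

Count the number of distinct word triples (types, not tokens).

34 tokens → 32 trigram windows in total.
Repeated trigrams (each contributes count−1 duplicates):
  coin mind dog: 2
  mind dog low: 2
2 duplicate windows → 32 − 2 = 30 distinct.

30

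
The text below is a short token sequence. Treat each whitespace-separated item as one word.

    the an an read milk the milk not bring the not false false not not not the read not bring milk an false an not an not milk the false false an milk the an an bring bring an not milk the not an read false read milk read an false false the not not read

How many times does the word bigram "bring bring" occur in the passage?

1

Scanning the 55 overlapping bigram windows for "bring bring":
  position 37–38: bring bring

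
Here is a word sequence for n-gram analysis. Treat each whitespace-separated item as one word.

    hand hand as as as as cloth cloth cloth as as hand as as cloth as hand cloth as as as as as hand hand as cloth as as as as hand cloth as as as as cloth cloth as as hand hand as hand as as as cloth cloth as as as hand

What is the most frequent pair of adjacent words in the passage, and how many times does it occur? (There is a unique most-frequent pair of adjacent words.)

"as as", 20 times

Bigram frequencies (highest first):
  as as: 20
  cloth as: 7
  as hand: 7
  hand as: 5
  as cloth: 5
  cloth cloth: 4
  … (2 more, each ≤ 3)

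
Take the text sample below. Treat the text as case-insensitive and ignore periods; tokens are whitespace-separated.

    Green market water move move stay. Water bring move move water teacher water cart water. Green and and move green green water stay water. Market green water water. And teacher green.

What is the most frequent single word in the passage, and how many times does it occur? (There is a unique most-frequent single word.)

Unigram frequencies (highest first):
  water: 9
  green: 6
  move: 5
  and: 3
  market: 2
  stay: 2
  … (3 more, each ≤ 2)

"water", 9 times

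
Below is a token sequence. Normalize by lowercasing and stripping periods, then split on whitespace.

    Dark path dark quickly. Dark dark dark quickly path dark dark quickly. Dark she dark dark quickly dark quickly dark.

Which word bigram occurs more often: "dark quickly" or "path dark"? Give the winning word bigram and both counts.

"dark quickly": 5 occurrences
"path dark": 2 occurrences

"dark quickly" (5 vs 2)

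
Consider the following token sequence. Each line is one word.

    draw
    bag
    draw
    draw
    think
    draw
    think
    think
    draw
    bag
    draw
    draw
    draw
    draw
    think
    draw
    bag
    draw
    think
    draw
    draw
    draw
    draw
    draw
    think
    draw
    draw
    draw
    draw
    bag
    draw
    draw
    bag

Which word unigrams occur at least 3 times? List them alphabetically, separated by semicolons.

bag; draw; think

Unigram counts meeting the condition (at least 3 times):
  bag: 5
  draw: 22
  think: 6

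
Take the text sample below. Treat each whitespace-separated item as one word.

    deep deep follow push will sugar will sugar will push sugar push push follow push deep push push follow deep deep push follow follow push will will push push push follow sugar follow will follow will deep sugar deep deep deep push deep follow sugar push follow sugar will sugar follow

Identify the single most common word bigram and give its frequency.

Bigram frequencies (highest first):
  push follow: 5
  deep deep: 4
  push push: 4
  follow push: 3
  will sugar: 3
  sugar will: 3
  … (17 more, each ≤ 3)

"push follow", 5 times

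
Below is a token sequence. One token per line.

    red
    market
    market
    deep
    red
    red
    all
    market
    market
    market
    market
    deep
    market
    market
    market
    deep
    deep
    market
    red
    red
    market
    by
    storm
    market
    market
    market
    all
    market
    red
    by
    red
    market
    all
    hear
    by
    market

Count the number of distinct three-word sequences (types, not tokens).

36 tokens → 34 trigram windows in total.
Repeated trigrams (each contributes count−1 duplicates):
  market market market: 4
  market market deep: 3
5 duplicate windows → 34 − 5 = 29 distinct.

29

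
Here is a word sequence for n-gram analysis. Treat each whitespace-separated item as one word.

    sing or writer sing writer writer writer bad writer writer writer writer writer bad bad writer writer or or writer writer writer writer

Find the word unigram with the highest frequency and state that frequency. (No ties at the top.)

Unigram frequencies (highest first):
  writer: 15
  or: 3
  bad: 3
  sing: 2

"writer", 15 times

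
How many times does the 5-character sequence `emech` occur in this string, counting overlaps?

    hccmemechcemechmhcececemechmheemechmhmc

4

Sliding a length-5 window over the 39 characters (35 positions):
  position 5–9: emech
  position 11–15: emech
  position 23–27: emech
  position 31–35: emech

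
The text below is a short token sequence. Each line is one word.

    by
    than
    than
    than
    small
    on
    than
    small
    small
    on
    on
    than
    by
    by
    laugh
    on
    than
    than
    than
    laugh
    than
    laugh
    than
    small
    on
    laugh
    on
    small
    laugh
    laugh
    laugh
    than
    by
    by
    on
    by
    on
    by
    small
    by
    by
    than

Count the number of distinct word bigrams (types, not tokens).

21

42 tokens → 41 bigram windows in total.
Repeated bigrams (each contributes count−1 duplicates):
  than than: 4
  by by: 3
  laugh than: 3
  on than: 3
  small on: 3
  than small: 3
  by on: 2
  by than: 2
  … (5 more repeated)
20 duplicate windows → 41 − 20 = 21 distinct.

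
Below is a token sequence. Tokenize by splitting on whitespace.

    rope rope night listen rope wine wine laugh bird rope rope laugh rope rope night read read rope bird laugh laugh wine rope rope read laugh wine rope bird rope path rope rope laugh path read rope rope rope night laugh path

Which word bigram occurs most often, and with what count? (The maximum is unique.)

"rope rope", 7 times

Bigram frequencies (highest first):
  rope rope: 7
  rope night: 3
  bird rope: 2
  rope laugh: 2
  read rope: 2
  rope bird: 2
  … (20 more, each ≤ 2)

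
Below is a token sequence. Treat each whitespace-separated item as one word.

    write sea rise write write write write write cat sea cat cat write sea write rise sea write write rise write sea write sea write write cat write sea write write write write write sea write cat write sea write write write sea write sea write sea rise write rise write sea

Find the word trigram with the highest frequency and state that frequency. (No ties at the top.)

"write sea write", 8 times

Trigram frequencies (highest first):
  write sea write: 8
  write write write: 7
  sea write write: 4
  cat write sea: 3
  sea write sea: 3
  write sea rise: 2
  … (17 more, each ≤ 2)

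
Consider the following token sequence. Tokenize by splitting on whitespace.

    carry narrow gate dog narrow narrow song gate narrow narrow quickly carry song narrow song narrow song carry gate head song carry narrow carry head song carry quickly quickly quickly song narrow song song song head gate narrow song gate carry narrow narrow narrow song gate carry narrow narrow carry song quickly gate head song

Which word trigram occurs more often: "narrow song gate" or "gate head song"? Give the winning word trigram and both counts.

"narrow song gate": 3 occurrences
"gate head song": 2 occurrences

"narrow song gate" (3 vs 2)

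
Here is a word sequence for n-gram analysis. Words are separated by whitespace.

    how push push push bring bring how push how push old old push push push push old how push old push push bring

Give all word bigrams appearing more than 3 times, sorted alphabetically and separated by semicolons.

Bigram counts meeting the condition (more than 3 times):
  how push: 4
  push push: 6

how push; push push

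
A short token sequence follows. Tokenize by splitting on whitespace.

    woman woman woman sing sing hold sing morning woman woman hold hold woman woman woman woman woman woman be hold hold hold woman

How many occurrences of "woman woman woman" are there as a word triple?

Scanning the 21 overlapping trigram windows for "woman woman woman":
  position 1–3: woman woman woman
  position 13–15: woman woman woman
  position 14–16: woman woman woman
  position 15–17: woman woman woman
  position 16–18: woman woman woman

5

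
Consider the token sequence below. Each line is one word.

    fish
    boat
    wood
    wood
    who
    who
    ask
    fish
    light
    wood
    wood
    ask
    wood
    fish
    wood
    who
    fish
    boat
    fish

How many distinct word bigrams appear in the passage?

19 tokens → 18 bigram windows in total.
Repeated bigrams (each contributes count−1 duplicates):
  fish boat: 2
  wood who: 2
  wood wood: 2
3 duplicate windows → 18 − 3 = 15 distinct.

15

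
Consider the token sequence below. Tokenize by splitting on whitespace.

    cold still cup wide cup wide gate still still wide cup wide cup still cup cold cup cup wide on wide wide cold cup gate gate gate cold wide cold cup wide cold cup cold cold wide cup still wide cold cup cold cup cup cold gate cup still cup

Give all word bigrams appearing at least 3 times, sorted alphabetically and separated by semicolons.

cold cup; cup cold; cup still; cup wide; still cup; wide cold; wide cup

Bigram counts meeting the condition (at least 3 times):
  cold cup: 6
  cup cold: 4
  cup still: 3
  cup wide: 5
  still cup: 3
  wide cold: 4
  wide cup: 4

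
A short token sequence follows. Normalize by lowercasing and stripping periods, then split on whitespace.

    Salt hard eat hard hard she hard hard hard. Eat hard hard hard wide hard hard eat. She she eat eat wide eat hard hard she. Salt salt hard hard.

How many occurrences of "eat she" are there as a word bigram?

Scanning the 29 overlapping bigram windows for "eat she":
  position 17–18: eat she

1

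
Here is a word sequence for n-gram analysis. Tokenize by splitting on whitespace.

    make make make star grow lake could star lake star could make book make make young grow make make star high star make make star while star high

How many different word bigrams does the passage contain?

20

28 tokens → 27 bigram windows in total.
Repeated bigrams (each contributes count−1 duplicates):
  make make: 5
  make star: 3
  star high: 2
7 duplicate windows → 27 − 7 = 20 distinct.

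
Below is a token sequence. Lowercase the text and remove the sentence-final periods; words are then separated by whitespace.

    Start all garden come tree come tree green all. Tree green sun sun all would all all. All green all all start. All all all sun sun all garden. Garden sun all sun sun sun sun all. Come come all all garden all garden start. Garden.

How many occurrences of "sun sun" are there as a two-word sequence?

5

Scanning the 45 overlapping bigram windows for "sun sun":
  position 12–13: sun sun
  position 26–27: sun sun
  position 33–34: sun sun
  position 34–35: sun sun
  position 35–36: sun sun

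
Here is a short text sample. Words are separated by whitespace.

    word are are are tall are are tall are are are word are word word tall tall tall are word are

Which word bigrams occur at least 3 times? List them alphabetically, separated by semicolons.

Bigram counts meeting the condition (at least 3 times):
  are are: 5
  are word: 3
  tall are: 3
  word are: 3

are are; are word; tall are; word are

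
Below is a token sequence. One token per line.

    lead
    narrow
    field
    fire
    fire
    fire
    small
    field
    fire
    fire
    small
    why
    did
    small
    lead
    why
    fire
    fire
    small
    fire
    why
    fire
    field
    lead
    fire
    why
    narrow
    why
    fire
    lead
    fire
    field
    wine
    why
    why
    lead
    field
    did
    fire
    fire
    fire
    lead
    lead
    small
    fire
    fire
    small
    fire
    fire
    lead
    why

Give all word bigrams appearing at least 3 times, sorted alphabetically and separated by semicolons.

Bigram counts meeting the condition (at least 3 times):
  fire fire: 8
  fire lead: 3
  fire small: 4
  small fire: 3
  why fire: 3

fire fire; fire lead; fire small; small fire; why fire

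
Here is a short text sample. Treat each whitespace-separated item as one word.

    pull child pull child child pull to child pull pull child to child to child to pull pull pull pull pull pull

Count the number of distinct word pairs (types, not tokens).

22 tokens → 21 bigram windows in total.
Repeated bigrams (each contributes count−1 duplicates):
  pull pull: 6
  child pull: 3
  child to: 3
  pull child: 3
  to child: 3
13 duplicate windows → 21 − 13 = 8 distinct.

8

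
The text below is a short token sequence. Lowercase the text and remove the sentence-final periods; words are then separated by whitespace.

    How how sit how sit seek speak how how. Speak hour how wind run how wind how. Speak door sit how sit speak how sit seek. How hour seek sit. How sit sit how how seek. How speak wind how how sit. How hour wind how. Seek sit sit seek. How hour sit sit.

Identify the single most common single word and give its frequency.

"how", 20 times

Unigram frequencies (highest first):
  how: 20
  sit: 13
  seek: 6
  speak: 5
  hour: 4
  wind: 4
  … (2 more, each ≤ 1)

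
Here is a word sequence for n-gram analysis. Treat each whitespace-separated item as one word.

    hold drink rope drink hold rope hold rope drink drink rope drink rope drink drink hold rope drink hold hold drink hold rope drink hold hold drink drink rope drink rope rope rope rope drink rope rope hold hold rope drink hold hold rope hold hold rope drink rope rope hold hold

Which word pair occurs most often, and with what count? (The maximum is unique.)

"rope drink", 10 times

Bigram frequencies (highest first):
  rope drink: 10
  drink rope: 7
  hold rope: 7
  drink hold: 6
  hold hold: 6
  rope rope: 5
  … (3 more, each ≤ 4)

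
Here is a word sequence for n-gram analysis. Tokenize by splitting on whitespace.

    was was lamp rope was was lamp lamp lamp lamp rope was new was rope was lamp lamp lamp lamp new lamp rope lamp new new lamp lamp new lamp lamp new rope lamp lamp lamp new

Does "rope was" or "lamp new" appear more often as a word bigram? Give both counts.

"rope was": 3 occurrences
"lamp new": 5 occurrences

"lamp new" (5 vs 3)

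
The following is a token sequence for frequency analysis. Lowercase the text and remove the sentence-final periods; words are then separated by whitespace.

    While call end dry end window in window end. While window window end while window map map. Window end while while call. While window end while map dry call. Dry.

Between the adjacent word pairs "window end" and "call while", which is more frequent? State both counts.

"window end" (4 vs 1)

"window end": 4 occurrences
"call while": 1 occurrence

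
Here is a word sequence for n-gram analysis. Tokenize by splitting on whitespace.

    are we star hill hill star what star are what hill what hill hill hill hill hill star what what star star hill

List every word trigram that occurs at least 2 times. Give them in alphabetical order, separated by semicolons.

hill hill hill; hill hill star; hill star what

Trigram counts meeting the condition (at least 2 times):
  hill hill hill: 3
  hill hill star: 2
  hill star what: 2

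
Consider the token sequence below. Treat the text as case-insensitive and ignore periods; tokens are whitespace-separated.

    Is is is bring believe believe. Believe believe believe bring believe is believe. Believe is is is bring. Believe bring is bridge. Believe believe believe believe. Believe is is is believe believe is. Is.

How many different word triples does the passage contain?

34 tokens → 32 trigram windows in total.
Repeated trigrams (each contributes count−1 duplicates):
  believe believe believe: 6
  believe believe is: 3
  believe is is: 3
  is is is: 3
  is believe believe: 2
  is bring believe: 2
  is is bring: 2
14 duplicate windows → 32 − 14 = 18 distinct.

18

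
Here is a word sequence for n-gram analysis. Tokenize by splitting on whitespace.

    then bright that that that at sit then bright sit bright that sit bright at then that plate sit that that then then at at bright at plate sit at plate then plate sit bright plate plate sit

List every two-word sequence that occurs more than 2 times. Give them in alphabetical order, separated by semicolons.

Bigram counts meeting the condition (more than 2 times):
  plate sit: 4
  sit bright: 3
  that that: 3

plate sit; sit bright; that that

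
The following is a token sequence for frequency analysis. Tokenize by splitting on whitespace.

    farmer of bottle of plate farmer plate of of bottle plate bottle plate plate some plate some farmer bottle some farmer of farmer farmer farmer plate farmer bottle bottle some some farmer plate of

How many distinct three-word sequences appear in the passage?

31

34 tokens → 32 trigram windows in total.
Repeated trigrams (each contributes count−1 duplicates):
  farmer plate of: 2
1 duplicate windows → 32 − 1 = 31 distinct.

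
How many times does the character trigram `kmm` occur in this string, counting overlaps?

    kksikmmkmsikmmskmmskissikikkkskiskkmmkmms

5

Sliding a length-3 window over the 41 characters (39 positions):
  position 5–7: kmm
  position 12–14: kmm
  position 16–18: kmm
  position 35–37: kmm
  position 38–40: kmm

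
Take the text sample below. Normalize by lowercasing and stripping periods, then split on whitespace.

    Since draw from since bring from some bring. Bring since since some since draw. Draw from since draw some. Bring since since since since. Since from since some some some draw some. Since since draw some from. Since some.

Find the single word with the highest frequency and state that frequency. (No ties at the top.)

"since", 15 times

Unigram frequencies (highest first):
  since: 15
  some: 9
  draw: 6
  from: 5
  bring: 4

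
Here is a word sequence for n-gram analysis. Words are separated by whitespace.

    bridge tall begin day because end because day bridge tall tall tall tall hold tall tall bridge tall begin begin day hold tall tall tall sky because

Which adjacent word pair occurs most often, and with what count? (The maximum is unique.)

"tall tall", 6 times

Bigram frequencies (highest first):
  tall tall: 6
  bridge tall: 3
  tall begin: 2
  begin day: 2
  hold tall: 2
  day because: 1
  … (10 more, each ≤ 1)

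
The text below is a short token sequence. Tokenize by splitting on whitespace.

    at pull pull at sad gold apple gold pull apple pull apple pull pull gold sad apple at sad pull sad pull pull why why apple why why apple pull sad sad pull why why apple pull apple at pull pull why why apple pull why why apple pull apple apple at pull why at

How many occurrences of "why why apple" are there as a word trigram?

5

Scanning the 53 overlapping trigram windows for "why why apple":
  position 24–26: why why apple
  position 27–29: why why apple
  position 34–36: why why apple
  position 42–44: why why apple
  position 46–48: why why apple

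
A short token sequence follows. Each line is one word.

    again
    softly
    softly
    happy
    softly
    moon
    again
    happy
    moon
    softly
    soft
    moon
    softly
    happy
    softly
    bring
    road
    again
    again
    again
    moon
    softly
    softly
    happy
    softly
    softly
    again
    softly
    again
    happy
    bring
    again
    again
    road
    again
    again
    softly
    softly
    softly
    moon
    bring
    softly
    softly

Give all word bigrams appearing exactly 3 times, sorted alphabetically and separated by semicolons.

Bigram counts meeting the condition (exactly 3 times):
  again softly: 3
  happy softly: 3
  moon softly: 3
  softly happy: 3

again softly; happy softly; moon softly; softly happy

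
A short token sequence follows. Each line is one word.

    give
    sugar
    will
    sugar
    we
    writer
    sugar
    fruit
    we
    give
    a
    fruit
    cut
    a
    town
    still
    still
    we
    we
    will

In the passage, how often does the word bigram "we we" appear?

Scanning the 19 overlapping bigram windows for "we we":
  position 18–19: we we

1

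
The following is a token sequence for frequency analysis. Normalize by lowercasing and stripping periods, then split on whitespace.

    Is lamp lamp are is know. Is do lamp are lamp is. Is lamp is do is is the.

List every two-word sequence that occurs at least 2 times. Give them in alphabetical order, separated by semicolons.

Bigram counts meeting the condition (at least 2 times):
  is do: 2
  is is: 2
  is lamp: 2
  lamp are: 2
  lamp is: 2

is do; is is; is lamp; lamp are; lamp is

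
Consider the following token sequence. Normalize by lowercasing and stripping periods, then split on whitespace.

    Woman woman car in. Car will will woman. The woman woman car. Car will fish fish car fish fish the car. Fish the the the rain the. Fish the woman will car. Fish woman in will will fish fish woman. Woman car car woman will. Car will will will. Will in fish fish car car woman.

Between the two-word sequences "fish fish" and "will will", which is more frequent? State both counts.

"fish fish": 4 occurrences
"will will": 5 occurrences

"will will" (5 vs 4)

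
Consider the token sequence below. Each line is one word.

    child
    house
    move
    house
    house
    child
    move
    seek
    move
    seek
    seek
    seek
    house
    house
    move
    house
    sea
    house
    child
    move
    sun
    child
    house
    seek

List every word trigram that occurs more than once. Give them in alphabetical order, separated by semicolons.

Trigram counts meeting the condition (more than once):
  house child move: 2
  house move house: 2

house child move; house move house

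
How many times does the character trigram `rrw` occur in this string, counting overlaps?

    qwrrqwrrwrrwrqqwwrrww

Sliding a length-3 window over the 21 characters (19 positions):
  position 7–9: rrw
  position 10–12: rrw
  position 18–20: rrw

3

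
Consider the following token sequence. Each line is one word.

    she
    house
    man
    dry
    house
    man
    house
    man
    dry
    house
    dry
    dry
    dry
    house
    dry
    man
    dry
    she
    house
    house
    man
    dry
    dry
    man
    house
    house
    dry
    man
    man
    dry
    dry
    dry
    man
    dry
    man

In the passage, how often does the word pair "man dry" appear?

6

Scanning the 34 overlapping bigram windows for "man dry":
  position 3–4: man dry
  position 8–9: man dry
  position 16–17: man dry
  position 21–22: man dry
  position 29–30: man dry
  position 33–34: man dry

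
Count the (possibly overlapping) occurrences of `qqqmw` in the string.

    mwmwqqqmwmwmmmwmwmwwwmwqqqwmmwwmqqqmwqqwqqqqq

2

Sliding a length-5 window over the 45 characters (41 positions):
  position 5–9: qqqmw
  position 33–37: qqqmw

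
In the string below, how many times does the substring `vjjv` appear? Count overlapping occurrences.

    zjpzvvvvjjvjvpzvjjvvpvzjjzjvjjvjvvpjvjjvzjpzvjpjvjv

Sliding a length-4 window over the 51 characters (48 positions):
  position 8–11: vjjv
  position 16–19: vjjv
  position 28–31: vjjv
  position 37–40: vjjv

4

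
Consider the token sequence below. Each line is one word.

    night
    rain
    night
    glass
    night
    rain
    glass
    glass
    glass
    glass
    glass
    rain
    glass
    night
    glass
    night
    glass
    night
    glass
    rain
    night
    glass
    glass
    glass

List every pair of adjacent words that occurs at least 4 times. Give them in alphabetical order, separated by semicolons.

Bigram counts meeting the condition (at least 4 times):
  glass glass: 6
  glass night: 4
  night glass: 5

glass glass; glass night; night glass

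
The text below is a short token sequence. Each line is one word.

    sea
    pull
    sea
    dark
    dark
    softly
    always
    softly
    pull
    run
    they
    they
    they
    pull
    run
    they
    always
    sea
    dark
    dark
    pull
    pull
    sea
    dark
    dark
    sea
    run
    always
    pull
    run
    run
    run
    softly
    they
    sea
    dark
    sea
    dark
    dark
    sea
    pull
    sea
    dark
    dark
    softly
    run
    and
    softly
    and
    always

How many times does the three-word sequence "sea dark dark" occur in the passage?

5

Scanning the 48 overlapping trigram windows for "sea dark dark":
  position 3–5: sea dark dark
  position 18–20: sea dark dark
  position 23–25: sea dark dark
  position 37–39: sea dark dark
  position 42–44: sea dark dark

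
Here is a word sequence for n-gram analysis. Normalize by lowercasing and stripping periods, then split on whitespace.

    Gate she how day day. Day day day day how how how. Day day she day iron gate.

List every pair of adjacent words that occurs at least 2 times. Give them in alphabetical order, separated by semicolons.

Bigram counts meeting the condition (at least 2 times):
  day day: 6
  how day: 2
  how how: 2

day day; how day; how how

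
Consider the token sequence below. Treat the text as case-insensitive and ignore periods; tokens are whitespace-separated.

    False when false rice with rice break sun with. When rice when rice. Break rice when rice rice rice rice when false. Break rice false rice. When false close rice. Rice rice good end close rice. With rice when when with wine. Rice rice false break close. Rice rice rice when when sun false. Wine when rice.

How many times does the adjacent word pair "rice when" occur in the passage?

Scanning the 56 overlapping bigram windows for "rice when":
  position 11–12: rice when
  position 15–16: rice when
  position 20–21: rice when
  position 26–27: rice when
  position 38–39: rice when
  position 50–51: rice when

6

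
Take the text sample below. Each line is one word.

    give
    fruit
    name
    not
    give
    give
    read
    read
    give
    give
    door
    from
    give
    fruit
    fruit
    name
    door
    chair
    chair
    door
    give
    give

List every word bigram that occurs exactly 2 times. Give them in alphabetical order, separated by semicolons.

fruit name; give fruit

Bigram counts meeting the condition (exactly 2 times):
  fruit name: 2
  give fruit: 2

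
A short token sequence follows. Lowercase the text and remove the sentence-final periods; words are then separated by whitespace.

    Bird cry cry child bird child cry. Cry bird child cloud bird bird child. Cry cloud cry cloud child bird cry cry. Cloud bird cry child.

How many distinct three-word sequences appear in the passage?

26 tokens → 24 trigram windows in total.
Repeated trigrams (each contributes count−1 duplicates):
  bird child cry: 2
  bird cry cry: 2
2 duplicate windows → 24 − 2 = 22 distinct.

22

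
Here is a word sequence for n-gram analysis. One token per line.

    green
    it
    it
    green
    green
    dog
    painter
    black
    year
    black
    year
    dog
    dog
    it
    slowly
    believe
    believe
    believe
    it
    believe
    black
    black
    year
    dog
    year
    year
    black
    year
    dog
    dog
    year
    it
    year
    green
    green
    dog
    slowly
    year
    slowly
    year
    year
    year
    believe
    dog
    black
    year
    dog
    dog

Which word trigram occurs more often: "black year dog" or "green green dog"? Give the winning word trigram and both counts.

"black year dog" (4 vs 2)

"black year dog": 4 occurrences
"green green dog": 2 occurrences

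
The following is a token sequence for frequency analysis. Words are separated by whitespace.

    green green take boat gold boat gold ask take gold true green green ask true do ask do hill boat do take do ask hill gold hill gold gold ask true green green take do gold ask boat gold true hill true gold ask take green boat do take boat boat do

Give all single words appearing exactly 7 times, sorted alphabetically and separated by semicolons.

ask; boat; do; green

Unigram counts meeting the condition (exactly 7 times):
  ask: 7
  boat: 7
  do: 7
  green: 7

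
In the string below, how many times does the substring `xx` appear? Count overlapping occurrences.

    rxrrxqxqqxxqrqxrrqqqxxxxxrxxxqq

7

Sliding a length-2 window over the 31 characters (30 positions):
  position 10–11: xx
  position 21–22: xx
  position 22–23: xx
  position 23–24: xx
  position 24–25: xx
  position 27–28: xx
  position 28–29: xx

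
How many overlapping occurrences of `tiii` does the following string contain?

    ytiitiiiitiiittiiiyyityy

Sliding a length-4 window over the 24 characters (21 positions):
  position 5–8: tiii
  position 10–13: tiii
  position 15–18: tiii

3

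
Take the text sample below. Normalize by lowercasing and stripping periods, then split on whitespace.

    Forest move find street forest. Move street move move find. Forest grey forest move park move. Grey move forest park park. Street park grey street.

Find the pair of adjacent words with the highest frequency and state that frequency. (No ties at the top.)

Bigram frequencies (highest first):
  forest move: 3
  move find: 2
  find street: 1
  street forest: 1
  move street: 1
  street move: 1
  … (15 more, each ≤ 1)

"forest move", 3 times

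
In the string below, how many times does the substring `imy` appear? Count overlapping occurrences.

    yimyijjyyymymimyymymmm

Sliding a length-3 window over the 22 characters (20 positions):
  position 2–4: imy
  position 14–16: imy

2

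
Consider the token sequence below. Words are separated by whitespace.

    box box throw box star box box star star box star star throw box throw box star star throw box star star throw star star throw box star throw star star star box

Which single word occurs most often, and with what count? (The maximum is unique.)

Unigram frequencies (highest first):
  star: 15
  box: 11
  throw: 7

"star", 15 times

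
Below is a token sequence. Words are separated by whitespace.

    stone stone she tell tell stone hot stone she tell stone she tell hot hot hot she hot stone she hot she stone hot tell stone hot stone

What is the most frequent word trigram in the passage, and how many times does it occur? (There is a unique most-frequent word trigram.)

"stone she tell", 3 times

Trigram frequencies (highest first):
  stone she tell: 3
  tell stone hot: 2
  stone hot stone: 2
  hot stone she: 2
  stone stone she: 1
  she tell tell: 1
  … (15 more, each ≤ 1)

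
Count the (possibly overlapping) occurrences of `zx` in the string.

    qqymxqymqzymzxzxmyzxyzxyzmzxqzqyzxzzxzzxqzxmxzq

Sliding a length-2 window over the 47 characters (46 positions):
  position 13–14: zx
  position 15–16: zx
  position 19–20: zx
  position 22–23: zx
  position 27–28: zx
  position 33–34: zx
  position 36–37: zx
  position 39–40: zx
  position 42–43: zx

9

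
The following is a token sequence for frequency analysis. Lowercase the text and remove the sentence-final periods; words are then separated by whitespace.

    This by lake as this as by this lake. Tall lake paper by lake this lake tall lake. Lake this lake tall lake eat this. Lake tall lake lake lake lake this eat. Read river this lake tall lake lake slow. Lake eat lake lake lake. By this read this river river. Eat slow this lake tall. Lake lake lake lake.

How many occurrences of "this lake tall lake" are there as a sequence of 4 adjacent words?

6

Scanning the 58 overlapping 4-gram windows for "this lake tall lake":
  position 8–11: this lake tall lake
  position 15–18: this lake tall lake
  position 20–23: this lake tall lake
  position 25–28: this lake tall lake
  position 36–39: this lake tall lake
  position 55–58: this lake tall lake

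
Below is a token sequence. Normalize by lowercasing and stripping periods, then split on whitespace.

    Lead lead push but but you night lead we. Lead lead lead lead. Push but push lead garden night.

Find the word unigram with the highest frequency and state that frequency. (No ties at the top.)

"lead", 8 times

Unigram frequencies (highest first):
  lead: 8
  push: 3
  but: 3
  night: 2
  you: 1
  we: 1
  … (1 more, each ≤ 1)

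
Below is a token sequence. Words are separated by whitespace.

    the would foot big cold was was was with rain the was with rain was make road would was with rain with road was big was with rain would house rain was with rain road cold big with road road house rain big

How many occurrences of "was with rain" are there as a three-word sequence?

Scanning the 41 overlapping trigram windows for "was with rain":
  position 8–10: was with rain
  position 12–14: was with rain
  position 19–21: was with rain
  position 26–28: was with rain
  position 32–34: was with rain

5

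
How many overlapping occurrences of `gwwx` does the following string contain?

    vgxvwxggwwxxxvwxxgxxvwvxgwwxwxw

2

Sliding a length-4 window over the 31 characters (28 positions):
  position 8–11: gwwx
  position 25–28: gwwx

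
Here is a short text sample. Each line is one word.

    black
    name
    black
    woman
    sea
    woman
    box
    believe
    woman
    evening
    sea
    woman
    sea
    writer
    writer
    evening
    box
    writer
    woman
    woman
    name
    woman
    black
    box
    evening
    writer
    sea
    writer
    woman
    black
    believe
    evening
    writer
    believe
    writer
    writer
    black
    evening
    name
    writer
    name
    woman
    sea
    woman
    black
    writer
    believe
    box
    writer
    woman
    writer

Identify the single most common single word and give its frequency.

"writer", 12 times

Unigram frequencies (highest first):
  writer: 12
  woman: 11
  black: 6
  sea: 5
  evening: 5
  name: 4
  … (2 more, each ≤ 4)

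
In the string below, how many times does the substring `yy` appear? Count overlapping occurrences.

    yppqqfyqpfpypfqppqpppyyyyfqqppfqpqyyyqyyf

6

Sliding a length-2 window over the 41 characters (40 positions):
  position 22–23: yy
  position 23–24: yy
  position 24–25: yy
  position 35–36: yy
  position 36–37: yy
  position 39–40: yy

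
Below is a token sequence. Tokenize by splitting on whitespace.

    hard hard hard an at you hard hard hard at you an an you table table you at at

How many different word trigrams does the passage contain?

16

19 tokens → 17 trigram windows in total.
Repeated trigrams (each contributes count−1 duplicates):
  hard hard hard: 2
1 duplicate windows → 17 − 1 = 16 distinct.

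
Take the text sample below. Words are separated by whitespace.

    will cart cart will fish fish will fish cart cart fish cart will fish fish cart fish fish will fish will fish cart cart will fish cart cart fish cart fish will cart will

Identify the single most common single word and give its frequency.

Unigram frequencies (highest first):
  fish: 13
  cart: 12
  will: 9

"fish", 13 times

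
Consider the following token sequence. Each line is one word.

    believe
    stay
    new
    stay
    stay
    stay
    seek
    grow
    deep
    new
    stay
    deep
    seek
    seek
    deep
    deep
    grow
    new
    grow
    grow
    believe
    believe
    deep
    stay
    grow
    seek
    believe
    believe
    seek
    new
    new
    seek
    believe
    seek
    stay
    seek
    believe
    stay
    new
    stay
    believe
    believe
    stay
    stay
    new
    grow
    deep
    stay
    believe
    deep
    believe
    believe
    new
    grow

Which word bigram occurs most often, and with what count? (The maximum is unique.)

Bigram frequencies (highest first):
  believe believe: 4
  believe stay: 3
  stay new: 3
  new stay: 3
  stay stay: 3
  new grow: 3
  … (26 more, each ≤ 3)

"believe believe", 4 times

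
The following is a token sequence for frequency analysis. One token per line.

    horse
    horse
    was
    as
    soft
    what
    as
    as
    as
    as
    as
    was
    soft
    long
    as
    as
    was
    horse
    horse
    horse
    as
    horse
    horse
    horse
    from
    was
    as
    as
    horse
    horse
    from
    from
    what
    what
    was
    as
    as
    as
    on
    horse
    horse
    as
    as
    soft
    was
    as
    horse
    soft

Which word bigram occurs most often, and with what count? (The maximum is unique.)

Bigram frequencies (highest first):
  as as: 9
  horse horse: 7
  was as: 4
  as horse: 3
  as soft: 2
  as was: 2
  … (18 more, each ≤ 2)

"as as", 9 times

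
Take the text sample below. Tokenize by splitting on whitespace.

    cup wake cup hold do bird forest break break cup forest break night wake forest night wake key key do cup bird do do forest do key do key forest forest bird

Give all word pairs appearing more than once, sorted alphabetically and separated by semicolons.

do key; forest break; key do; night wake

Bigram counts meeting the condition (more than once):
  do key: 2
  forest break: 2
  key do: 2
  night wake: 2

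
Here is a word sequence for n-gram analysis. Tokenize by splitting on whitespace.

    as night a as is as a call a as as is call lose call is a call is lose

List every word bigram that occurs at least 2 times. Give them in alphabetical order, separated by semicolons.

Bigram counts meeting the condition (at least 2 times):
  a as: 2
  a call: 2
  as is: 2
  call is: 2

a as; a call; as is; call is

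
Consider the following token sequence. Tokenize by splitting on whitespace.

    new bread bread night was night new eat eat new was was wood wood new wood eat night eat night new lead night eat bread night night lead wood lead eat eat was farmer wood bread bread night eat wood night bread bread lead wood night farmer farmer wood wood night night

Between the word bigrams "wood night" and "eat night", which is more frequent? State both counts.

"wood night" (3 vs 2)

"wood night": 3 occurrences
"eat night": 2 occurrences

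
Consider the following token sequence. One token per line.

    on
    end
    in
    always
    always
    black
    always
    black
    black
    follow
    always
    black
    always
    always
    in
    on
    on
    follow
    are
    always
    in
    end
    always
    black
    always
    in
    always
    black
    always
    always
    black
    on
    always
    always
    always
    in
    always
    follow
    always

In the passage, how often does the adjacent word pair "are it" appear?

Scanning the 38 overlapping bigram windows for "are it":
  (none found)

0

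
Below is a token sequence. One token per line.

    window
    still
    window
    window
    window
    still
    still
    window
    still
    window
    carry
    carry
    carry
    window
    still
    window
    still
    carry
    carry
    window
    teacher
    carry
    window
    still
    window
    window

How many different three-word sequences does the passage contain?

17

26 tokens → 24 trigram windows in total.
Repeated trigrams (each contributes count−1 duplicates):
  window still window: 4
  carry carry window: 2
  carry window still: 2
  still window still: 2
  still window window: 2
7 duplicate windows → 24 − 7 = 17 distinct.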